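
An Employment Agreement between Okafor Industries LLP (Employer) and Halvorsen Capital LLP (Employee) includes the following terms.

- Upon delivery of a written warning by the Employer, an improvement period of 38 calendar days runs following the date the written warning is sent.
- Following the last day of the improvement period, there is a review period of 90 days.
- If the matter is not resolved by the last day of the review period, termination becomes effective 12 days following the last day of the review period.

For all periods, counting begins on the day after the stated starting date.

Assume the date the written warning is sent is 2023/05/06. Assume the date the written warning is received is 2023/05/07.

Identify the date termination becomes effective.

The last day of the improvement period: 2023/05/06 + 38 days = 2023/06/13.
Adding 90 calendar days to 2023/06/13 gives 2023/09/11, which is the last day of the review period.
The date termination becomes effective: 2023/09/11 + 12 days = 2023/09/23.

2023/09/23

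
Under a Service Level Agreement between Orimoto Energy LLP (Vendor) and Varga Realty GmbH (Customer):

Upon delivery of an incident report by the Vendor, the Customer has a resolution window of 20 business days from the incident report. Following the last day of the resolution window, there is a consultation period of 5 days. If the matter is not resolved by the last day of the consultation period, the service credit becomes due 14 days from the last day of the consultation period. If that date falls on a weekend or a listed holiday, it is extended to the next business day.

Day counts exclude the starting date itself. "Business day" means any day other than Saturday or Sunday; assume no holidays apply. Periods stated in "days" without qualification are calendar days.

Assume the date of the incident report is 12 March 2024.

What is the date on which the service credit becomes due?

29 April 2024

The last day of the resolution window: 20 business days after Tuesday, 12 March 2024, skipping weekends — Mar 13, Mar 14, Mar 15, Mar 18, …, Apr 5, Apr 8, Apr 9 — lands on Tuesday, 9 April 2024.
The last day of the consultation period: 9 April 2024 + 5 days = 14 April 2024.
Adding 14 calendar days to 14 April 2024 gives 28 April 2024, which is the date on which the service credit becomes due. That falls on a Sunday, so it rolls to the next business day, Monday, 29 April 2024.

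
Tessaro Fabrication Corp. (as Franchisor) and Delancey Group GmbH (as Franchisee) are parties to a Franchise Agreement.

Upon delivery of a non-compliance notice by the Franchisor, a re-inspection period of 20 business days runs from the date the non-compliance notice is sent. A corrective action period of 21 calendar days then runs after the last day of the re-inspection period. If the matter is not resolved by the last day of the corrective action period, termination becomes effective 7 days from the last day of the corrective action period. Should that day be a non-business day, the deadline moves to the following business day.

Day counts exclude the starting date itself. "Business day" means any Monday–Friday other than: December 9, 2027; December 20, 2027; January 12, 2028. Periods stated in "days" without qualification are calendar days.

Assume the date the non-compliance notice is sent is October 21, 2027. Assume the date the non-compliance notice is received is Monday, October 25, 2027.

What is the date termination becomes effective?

The last day of the re-inspection period: counting 20 business days from Thursday, October 21, 2027 (Oct 22, Oct 25, Oct 26, Oct 27, …, Nov 16, Nov 17, Nov 18, skipping weekends) reaches Thursday, November 18, 2027.
The last day of the corrective action period: November 18, 2027 + 21 days = December 9, 2027.
The date termination becomes effective: 7 calendar days after December 9, 2027 is December 16, 2027. December 16, 2027 is a Thursday and is not a listed holiday, so no roll-forward applies.

December 16, 2027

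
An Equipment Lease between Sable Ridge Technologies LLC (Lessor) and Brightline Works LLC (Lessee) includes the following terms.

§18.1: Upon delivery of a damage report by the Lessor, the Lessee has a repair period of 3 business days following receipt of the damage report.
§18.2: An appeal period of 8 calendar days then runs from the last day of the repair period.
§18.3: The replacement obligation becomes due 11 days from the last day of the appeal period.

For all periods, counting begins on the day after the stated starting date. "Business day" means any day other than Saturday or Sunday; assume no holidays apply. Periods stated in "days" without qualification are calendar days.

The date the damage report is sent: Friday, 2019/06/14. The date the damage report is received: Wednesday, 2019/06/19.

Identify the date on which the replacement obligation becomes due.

From Wednesday, 2019/06/19, 3 business days (Jun 20, Jun 21, Jun 24, skipping weekends) brings us to Monday, 2019/06/24, which is the last day of the repair period.
The last day of the appeal period: 2019/06/24 + 8 days = 2019/07/02.
The date on which the replacement obligation becomes due: 11 calendar days after 2019/07/02 is 2019/07/13.

2019/07/13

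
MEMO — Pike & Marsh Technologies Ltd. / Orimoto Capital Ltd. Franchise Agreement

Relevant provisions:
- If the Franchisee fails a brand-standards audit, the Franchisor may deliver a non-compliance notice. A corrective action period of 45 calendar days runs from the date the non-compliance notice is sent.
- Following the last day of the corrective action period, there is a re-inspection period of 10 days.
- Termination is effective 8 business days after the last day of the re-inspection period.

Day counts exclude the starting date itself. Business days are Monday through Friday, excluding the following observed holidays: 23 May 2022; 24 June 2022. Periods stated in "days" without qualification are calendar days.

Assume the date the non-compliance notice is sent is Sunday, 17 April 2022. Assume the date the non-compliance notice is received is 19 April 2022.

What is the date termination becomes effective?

The last day of the corrective action period: 45 calendar days after 17 April 2022 is 1 June 2022.
Adding 10 calendar days to 1 June 2022 gives 11 June 2022, which is the last day of the re-inspection period.
The date termination becomes effective: counting 8 business days from Saturday, 11 June 2022 (Jun 13, Jun 14, Jun 15, Jun 16, Jun 17, Jun 20, Jun 21, Jun 22, skipping weekends) reaches Wednesday, 22 June 2022.

22 June 2022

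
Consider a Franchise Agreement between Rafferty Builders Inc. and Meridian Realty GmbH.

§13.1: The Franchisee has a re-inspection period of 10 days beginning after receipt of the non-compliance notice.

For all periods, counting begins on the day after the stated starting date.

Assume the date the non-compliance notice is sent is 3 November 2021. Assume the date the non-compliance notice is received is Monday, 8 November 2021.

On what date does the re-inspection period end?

The last day of the re-inspection period: 8 November 2021 + 10 days = 18 November 2021.

18 November 2021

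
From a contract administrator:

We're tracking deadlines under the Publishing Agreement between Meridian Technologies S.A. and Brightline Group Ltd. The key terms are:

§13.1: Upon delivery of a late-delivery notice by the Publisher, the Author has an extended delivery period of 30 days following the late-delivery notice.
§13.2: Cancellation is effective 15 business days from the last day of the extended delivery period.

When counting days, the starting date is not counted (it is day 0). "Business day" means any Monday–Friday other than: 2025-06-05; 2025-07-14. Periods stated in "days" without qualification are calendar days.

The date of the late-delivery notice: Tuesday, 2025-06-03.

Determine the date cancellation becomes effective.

The last day of the extended delivery period: 2025-06-03 + 30 days = 2025-07-03.
From Thursday, 2025-07-03, 15 business days (Jul 4, Jul 7, Jul 8, Jul 9, …, Jul 23, Jul 24, Jul 25, skipping weekends and the listed holiday on Jul 14) brings us to Friday, 2025-07-25, which is the date cancellation becomes effective.

2025-07-25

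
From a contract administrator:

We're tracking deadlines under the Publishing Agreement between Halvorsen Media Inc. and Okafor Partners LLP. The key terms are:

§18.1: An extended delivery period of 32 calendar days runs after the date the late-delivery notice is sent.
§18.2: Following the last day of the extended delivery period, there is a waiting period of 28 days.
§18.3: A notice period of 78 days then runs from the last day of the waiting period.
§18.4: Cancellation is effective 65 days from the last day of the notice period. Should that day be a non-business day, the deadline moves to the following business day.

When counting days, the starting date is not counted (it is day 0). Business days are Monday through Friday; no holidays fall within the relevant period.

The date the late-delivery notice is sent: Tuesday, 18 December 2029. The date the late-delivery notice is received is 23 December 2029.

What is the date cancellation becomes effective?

The last day of the extended delivery period: 18 December 2029 + 32 days = 19 January 2030.
The last day of the waiting period: 28 calendar days after 19 January 2030 is 16 February 2030.
The last day of the notice period: 78 calendar days after 16 February 2030 is 5 May 2030.
The date cancellation becomes effective: 65 calendar days after 5 May 2030 is 9 July 2030. 9 July 2030 is a Tuesday, so no roll-forward applies.

9 July 2030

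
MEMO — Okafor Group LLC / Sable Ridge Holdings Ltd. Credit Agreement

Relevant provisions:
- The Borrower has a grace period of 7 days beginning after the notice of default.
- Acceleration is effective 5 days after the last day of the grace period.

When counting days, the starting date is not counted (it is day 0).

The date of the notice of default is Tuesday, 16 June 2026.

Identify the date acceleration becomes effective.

The last day of the grace period: 7 calendar days after 16 June 2026 is 23 June 2026.
Adding 5 calendar days to 23 June 2026 gives 28 June 2026, which is the date acceleration becomes effective.

28 June 2026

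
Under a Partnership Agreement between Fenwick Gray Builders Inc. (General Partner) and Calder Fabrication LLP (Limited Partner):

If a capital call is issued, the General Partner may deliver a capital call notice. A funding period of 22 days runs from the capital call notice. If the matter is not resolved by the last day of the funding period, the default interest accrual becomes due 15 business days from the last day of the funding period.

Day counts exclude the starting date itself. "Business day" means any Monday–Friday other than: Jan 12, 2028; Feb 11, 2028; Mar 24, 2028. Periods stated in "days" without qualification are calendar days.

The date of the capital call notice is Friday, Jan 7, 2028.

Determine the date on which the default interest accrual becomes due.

The last day of the funding period: 22 calendar days after Jan 7, 2028 is Jan 29, 2028.
The date on which the default interest accrual becomes due: counting 15 business days from Saturday, Jan 29, 2028 (Jan 31, Feb 1, Feb 2, Feb 3, …, Feb 17, Feb 18, Feb 21, skipping weekends and the listed holiday on Feb 11) reaches Monday, Feb 21, 2028.

Feb 21, 2028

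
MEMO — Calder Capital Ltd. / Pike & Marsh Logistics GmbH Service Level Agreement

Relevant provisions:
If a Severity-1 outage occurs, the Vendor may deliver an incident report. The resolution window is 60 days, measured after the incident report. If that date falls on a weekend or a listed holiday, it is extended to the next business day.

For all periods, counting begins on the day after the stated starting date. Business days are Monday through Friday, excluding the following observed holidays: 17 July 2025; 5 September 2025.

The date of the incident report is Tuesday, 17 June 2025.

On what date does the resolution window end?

The last day of the resolution window: 60 calendar days after 17 June 2025 is 16 August 2025. That falls on a Saturday, so it rolls to the next business day, Monday, 18 August 2025.

18 August 2025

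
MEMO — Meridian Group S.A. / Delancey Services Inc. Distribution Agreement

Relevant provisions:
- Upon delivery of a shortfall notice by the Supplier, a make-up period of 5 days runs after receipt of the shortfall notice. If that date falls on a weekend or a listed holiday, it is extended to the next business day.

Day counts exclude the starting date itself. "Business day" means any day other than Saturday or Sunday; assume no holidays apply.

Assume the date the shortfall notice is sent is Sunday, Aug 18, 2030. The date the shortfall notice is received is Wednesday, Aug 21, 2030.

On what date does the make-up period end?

Aug 26, 2030

The last day of the make-up period: 5 calendar days after Aug 21, 2030 is Aug 26, 2030. Aug 26, 2030 is a Monday, so no roll-forward applies.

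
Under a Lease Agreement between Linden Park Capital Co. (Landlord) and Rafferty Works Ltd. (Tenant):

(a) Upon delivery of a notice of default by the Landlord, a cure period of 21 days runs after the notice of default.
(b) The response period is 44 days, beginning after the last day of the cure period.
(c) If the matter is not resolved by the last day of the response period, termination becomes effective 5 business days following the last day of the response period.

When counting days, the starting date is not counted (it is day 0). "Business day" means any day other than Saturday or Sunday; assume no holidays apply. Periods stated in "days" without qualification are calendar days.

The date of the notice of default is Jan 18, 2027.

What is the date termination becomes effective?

Mar 31, 2027

The last day of the cure period: Jan 18, 2027 + 21 days = Feb 8, 2027.
The last day of the response period: 44 calendar days after Feb 8, 2027 is Mar 24, 2027.
The date termination becomes effective: 5 business days after Wednesday, Mar 24, 2027, skipping weekends — Mar 25, Mar 26, Mar 29, Mar 30, Mar 31 — lands on Wednesday, Mar 31, 2027.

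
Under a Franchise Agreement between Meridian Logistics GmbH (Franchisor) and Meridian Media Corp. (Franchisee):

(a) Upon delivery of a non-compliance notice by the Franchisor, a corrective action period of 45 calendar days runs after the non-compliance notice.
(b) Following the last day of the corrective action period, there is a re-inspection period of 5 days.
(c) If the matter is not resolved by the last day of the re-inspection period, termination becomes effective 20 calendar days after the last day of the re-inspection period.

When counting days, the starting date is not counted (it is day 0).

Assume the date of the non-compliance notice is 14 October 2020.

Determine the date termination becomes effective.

The last day of the corrective action period: 14 October 2020 + 45 days = 28 November 2020.
Adding 5 calendar days to 28 November 2020 gives 3 December 2020, which is the last day of the re-inspection period.
Adding 20 calendar days to 3 December 2020 gives 23 December 2020, which is the date termination becomes effective.

23 December 2020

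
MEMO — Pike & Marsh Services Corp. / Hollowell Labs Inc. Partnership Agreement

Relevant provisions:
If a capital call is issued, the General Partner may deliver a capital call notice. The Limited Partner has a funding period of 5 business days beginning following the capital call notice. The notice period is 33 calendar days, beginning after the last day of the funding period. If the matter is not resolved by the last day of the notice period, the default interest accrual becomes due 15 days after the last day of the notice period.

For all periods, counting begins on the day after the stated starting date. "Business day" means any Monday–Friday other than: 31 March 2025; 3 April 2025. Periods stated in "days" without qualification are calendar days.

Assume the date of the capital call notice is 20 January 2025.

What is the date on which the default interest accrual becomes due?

The last day of the funding period: 5 business days after Monday, 20 January 2025, skipping weekends — Jan 21, Jan 22, Jan 23, Jan 24, Jan 27 — lands on Monday, 27 January 2025.
The last day of the notice period: 33 calendar days after 27 January 2025 is 1 March 2025.
The date on which the default interest accrual becomes due: 15 calendar days after 1 March 2025 is 16 March 2025.

16 March 2025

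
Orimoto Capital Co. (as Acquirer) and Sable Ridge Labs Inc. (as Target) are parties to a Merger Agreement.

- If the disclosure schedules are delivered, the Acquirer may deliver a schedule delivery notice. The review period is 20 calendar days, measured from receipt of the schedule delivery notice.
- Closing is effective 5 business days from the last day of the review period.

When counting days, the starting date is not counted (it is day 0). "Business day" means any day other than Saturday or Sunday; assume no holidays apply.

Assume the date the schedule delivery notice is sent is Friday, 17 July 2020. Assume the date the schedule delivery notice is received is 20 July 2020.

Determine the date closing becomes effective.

14 August 2020

Adding 20 calendar days to 20 July 2020 gives 9 August 2020, which is the last day of the review period.
From Sunday, 9 August 2020, 5 business days (Aug 10, Aug 11, Aug 12, Aug 13, Aug 14, skipping weekends) brings us to Friday, 14 August 2020, which is the date closing becomes effective.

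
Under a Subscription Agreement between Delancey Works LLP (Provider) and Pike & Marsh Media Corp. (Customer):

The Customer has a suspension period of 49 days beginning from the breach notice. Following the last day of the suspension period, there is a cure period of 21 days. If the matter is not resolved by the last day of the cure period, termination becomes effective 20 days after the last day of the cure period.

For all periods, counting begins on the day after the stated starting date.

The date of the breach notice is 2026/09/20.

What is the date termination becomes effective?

Adding 49 calendar days to 2026/09/20 gives 2026/11/08, which is the last day of the suspension period.
The last day of the cure period: 2026/11/08 + 21 days = 2026/11/29.
The date termination becomes effective: 2026/11/29 + 20 days = 2026/12/19.

2026/12/19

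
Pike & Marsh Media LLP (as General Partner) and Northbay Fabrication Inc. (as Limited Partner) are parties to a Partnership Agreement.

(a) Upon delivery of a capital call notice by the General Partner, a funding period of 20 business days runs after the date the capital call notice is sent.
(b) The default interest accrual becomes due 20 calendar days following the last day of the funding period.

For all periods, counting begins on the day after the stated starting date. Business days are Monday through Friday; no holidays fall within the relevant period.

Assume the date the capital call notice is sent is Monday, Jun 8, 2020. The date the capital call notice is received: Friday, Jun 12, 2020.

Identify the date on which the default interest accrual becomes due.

Jul 26, 2020

From Monday, Jun 8, 2020, 20 business days (Jun 9, Jun 10, Jun 11, Jun 12, …, Jul 2, Jul 3, Jul 6, skipping weekends) brings us to Monday, Jul 6, 2020, which is the last day of the funding period.
The date on which the default interest accrual becomes due: 20 calendar days after Jul 6, 2020 is Jul 26, 2020.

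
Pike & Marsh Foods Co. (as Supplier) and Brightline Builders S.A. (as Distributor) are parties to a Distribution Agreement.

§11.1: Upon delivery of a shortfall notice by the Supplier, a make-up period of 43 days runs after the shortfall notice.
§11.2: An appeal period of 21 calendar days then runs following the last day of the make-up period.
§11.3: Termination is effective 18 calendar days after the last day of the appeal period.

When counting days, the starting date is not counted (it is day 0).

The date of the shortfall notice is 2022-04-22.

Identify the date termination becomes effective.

The last day of the make-up period: 2022-04-22 + 43 days = 2022-06-04.
The last day of the appeal period: 21 calendar days after 2022-06-04 is 2022-06-25.
The date termination becomes effective: 2022-06-25 + 18 days = 2022-07-13.

2022-07-13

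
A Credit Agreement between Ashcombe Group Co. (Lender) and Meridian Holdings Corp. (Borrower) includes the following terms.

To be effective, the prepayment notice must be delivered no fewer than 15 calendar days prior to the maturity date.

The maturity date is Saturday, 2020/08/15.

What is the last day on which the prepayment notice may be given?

2020/07/31

Counting back 15 calendar days from 2020/08/15 gives 2020/07/31.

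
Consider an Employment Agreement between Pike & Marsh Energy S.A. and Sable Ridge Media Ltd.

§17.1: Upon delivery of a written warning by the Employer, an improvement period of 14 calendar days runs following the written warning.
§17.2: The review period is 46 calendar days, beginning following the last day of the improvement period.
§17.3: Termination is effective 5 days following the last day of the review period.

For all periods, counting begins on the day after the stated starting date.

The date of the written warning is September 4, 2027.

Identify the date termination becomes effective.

November 8, 2027

The last day of the improvement period: 14 calendar days after September 4, 2027 is September 18, 2027.
Adding 46 calendar days to September 18, 2027 gives November 3, 2027, which is the last day of the review period.
The date termination becomes effective: 5 calendar days after November 3, 2027 is November 8, 2027.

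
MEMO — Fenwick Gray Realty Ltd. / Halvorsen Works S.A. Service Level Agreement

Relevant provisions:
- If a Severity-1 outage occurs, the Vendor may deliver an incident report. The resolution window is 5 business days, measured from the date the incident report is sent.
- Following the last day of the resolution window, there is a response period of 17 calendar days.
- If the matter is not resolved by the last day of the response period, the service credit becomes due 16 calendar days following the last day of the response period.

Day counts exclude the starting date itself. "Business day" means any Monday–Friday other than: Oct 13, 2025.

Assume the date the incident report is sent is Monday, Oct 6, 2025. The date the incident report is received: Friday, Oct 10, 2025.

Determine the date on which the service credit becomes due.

The last day of the resolution window: 5 business days after Monday, Oct 6, 2025, skipping weekends and the listed holiday on Oct 13 — Oct 7, Oct 8, Oct 9, Oct 10, Oct 14 — lands on Tuesday, Oct 14, 2025.
The last day of the response period: Oct 14, 2025 + 17 days = Oct 31, 2025.
The date on which the service credit becomes due: Oct 31, 2025 + 16 days = Nov 16, 2025.

Nov 16, 2025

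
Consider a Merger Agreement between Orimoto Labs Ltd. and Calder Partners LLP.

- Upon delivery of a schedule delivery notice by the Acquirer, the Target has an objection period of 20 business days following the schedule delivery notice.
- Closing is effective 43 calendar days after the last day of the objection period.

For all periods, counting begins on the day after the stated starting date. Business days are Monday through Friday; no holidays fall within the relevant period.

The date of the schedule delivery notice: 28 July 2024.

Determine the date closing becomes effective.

5 October 2024

From Sunday, 28 July 2024, 20 business days (Jul 29, Jul 30, Jul 31, Aug 1, …, Aug 21, Aug 22, Aug 23, skipping weekends) brings us to Friday, 23 August 2024, which is the last day of the objection period.
Adding 43 calendar days to 23 August 2024 gives 5 October 2024, which is the date closing becomes effective.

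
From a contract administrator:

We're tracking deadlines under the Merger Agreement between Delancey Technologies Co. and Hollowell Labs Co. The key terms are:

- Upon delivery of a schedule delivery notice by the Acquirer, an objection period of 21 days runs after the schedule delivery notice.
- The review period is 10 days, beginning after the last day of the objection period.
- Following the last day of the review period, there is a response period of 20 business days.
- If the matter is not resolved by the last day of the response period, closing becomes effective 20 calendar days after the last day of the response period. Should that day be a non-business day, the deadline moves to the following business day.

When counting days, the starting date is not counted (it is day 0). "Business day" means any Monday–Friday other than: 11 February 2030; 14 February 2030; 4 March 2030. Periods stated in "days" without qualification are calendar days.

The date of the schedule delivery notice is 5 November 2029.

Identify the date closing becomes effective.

23 January 2030

The last day of the objection period: 5 November 2029 + 21 days = 26 November 2029.
The last day of the review period: 26 November 2029 + 10 days = 6 December 2029.
From Thursday, 6 December 2029, 20 business days (Dec 7, Dec 10, Dec 11, Dec 12, …, Jan 1, Jan 2, Jan 3, skipping weekends) brings us to Thursday, 3 January 2030, which is the last day of the response period.
The date closing becomes effective: 3 January 2030 + 20 days = 23 January 2030. 23 January 2030 is a Wednesday and is not a listed holiday, so no roll-forward applies.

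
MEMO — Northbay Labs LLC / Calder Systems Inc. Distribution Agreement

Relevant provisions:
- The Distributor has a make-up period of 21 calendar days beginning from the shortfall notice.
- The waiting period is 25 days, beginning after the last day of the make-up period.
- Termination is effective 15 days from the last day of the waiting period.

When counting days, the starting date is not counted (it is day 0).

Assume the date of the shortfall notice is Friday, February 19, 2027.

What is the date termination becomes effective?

April 21, 2027

The last day of the make-up period: February 19, 2027 + 21 days = March 12, 2027.
The last day of the waiting period: 25 calendar days after March 12, 2027 is April 6, 2027.
Adding 15 calendar days to April 6, 2027 gives April 21, 2027, which is the date termination becomes effective.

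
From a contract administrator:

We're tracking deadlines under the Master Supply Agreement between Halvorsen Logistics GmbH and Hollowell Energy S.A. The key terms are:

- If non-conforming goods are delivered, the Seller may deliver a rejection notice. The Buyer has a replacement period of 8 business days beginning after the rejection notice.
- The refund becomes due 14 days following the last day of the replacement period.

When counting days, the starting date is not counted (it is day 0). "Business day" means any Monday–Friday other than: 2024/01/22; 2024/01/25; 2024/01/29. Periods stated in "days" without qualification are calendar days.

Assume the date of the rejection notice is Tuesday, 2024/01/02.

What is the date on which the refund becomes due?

2024/01/26

From Tuesday, 2024/01/02, 8 business days (Jan 3, Jan 4, Jan 5, Jan 8, Jan 9, Jan 10, Jan 11, Jan 12, skipping weekends) brings us to Friday, 2024/01/12, which is the last day of the replacement period.
The date on which the refund becomes due: 14 calendar days after 2024/01/12 is 2024/01/26.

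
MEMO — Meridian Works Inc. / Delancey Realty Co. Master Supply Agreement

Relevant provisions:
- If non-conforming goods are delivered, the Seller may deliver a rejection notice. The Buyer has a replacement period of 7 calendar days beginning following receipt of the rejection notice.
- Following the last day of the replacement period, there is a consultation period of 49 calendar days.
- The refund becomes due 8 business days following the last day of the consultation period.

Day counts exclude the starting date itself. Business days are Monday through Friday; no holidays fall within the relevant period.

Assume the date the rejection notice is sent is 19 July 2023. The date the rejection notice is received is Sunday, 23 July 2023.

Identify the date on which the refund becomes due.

27 September 2023

Adding 7 calendar days to 23 July 2023 gives 30 July 2023, which is the last day of the replacement period.
The last day of the consultation period: 49 calendar days after 30 July 2023 is 17 September 2023.
From Sunday, 17 September 2023, 8 business days (Sep 18, Sep 19, Sep 20, Sep 21, Sep 22, Sep 25, Sep 26, Sep 27, skipping weekends) brings us to Wednesday, 27 September 2023, which is the date on which the refund becomes due.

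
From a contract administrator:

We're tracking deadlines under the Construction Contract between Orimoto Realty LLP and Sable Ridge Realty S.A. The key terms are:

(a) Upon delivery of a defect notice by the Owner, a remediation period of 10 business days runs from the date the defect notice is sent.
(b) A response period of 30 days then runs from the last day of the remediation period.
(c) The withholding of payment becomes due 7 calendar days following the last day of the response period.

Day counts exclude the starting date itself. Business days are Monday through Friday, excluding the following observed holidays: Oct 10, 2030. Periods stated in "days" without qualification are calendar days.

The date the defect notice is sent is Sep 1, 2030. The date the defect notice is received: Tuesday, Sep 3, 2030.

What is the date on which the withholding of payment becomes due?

The last day of the remediation period: 10 business days after Sunday, Sep 1, 2030, skipping weekends — Sep 2, Sep 3, Sep 4, Sep 5, Sep 6, Sep 9, Sep 10, Sep 11, Sep 12, Sep 13 — lands on Friday, Sep 13, 2030.
Adding 30 calendar days to Sep 13, 2030 gives Oct 13, 2030, which is the last day of the response period.
The date on which the withholding of payment becomes due: 7 calendar days after Oct 13, 2030 is Oct 20, 2030.

Oct 20, 2030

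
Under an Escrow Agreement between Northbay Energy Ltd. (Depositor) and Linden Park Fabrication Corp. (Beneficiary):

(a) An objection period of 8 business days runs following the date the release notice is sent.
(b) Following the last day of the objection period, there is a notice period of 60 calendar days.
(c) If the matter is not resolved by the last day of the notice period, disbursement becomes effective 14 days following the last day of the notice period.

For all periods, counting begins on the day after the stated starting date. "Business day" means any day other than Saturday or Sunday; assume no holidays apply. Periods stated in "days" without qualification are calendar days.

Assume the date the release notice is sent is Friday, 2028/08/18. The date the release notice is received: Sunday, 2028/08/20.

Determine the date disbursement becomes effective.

2028/11/12

The last day of the objection period: counting 8 business days from Friday, 2028/08/18 (Aug 21, Aug 22, Aug 23, Aug 24, Aug 25, Aug 28, Aug 29, Aug 30, skipping weekends) reaches Wednesday, 2028/08/30.
Adding 60 calendar days to 2028/08/30 gives 2028/10/29, which is the last day of the notice period.
The date disbursement becomes effective: 14 calendar days after 2028/10/29 is 2028/11/12.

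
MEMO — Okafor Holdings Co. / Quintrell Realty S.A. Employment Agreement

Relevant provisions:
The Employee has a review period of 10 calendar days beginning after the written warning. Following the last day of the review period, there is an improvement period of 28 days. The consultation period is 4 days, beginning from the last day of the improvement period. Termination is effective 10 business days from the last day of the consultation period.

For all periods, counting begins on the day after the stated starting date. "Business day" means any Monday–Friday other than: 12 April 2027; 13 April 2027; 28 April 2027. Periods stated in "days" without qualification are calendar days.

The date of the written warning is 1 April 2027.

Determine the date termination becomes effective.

27 May 2027

Adding 10 calendar days to 1 April 2027 gives 11 April 2027, which is the last day of the review period.
The last day of the improvement period: 11 April 2027 + 28 days = 9 May 2027.
The last day of the consultation period: 4 calendar days after 9 May 2027 is 13 May 2027.
From Thursday, 13 May 2027, 10 business days (May 14, May 17, May 18, May 19, May 20, May 21, May 24, May 25, May 26, May 27, skipping weekends) brings us to Thursday, 27 May 2027, which is the date termination becomes effective.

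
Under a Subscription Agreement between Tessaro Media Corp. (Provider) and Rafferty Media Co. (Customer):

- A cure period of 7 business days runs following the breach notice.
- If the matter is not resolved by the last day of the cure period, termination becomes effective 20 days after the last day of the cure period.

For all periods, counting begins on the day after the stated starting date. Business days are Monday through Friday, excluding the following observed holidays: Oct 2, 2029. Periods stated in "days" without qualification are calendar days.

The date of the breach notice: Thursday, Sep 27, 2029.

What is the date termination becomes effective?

Oct 29, 2029

From Thursday, Sep 27, 2029, 7 business days (Sep 28, Oct 1, Oct 3, Oct 4, Oct 5, Oct 8, Oct 9, skipping weekends and the listed holiday on Oct 2) brings us to Tuesday, Oct 9, 2029, which is the last day of the cure period.
The date termination becomes effective: 20 calendar days after Oct 9, 2029 is Oct 29, 2029.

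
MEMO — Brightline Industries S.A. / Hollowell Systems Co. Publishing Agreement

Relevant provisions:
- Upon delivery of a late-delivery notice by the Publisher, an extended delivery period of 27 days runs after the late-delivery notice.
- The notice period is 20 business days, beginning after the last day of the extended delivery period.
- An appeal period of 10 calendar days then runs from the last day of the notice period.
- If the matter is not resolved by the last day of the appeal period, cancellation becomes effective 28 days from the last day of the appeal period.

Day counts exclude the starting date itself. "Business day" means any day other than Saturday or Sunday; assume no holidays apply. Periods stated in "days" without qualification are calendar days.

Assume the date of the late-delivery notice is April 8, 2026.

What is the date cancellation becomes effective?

The last day of the extended delivery period: 27 calendar days after April 8, 2026 is May 5, 2026.
The last day of the notice period: 20 business days after Tuesday, May 5, 2026, skipping weekends — May 6, May 7, May 8, May 11, …, May 29, Jun 1, Jun 2 — lands on Tuesday, June 2, 2026.
The last day of the appeal period: June 2, 2026 + 10 days = June 12, 2026.
The date cancellation becomes effective: June 12, 2026 + 28 days = July 10, 2026.

July 10, 2026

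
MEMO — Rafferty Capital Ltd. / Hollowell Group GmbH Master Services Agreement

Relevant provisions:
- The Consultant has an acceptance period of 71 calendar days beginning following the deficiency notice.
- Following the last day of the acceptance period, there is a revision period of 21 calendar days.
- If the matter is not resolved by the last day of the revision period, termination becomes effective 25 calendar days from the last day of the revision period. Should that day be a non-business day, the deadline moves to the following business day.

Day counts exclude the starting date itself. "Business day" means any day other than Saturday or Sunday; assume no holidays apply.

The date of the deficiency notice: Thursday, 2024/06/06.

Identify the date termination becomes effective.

2024/10/01

Adding 71 calendar days to 2024/06/06 gives 2024/08/16, which is the last day of the acceptance period.
The last day of the revision period: 2024/08/16 + 21 days = 2024/09/06.
The date termination becomes effective: 25 calendar days after 2024/09/06 is 2024/10/01. 2024/10/01 is a Tuesday, so no roll-forward applies.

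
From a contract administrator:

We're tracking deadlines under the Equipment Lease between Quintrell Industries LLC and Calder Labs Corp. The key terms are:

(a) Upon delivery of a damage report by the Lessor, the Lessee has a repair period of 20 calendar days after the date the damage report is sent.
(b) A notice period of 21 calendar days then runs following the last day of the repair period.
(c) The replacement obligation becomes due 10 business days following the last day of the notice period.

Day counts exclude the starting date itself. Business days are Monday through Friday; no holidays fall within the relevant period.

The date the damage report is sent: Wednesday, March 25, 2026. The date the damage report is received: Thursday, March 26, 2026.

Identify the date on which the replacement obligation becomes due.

The last day of the repair period: 20 calendar days after March 25, 2026 is April 14, 2026.
Adding 21 calendar days to April 14, 2026 gives May 5, 2026, which is the last day of the notice period.
The date on which the replacement obligation becomes due: 10 business days after Tuesday, May 5, 2026, skipping weekends — May 6, May 7, May 8, May 11, May 12, May 13, May 14, May 15, May 18, May 19 — lands on Tuesday, May 19, 2026.

May 19, 2026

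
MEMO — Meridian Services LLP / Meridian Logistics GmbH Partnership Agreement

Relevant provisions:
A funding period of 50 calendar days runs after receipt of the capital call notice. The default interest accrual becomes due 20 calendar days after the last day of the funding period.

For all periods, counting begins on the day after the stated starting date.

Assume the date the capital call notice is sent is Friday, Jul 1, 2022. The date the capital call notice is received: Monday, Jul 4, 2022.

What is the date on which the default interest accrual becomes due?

Sep 12, 2022

Adding 50 calendar days to Jul 4, 2022 gives Aug 23, 2022, which is the last day of the funding period.
The date on which the default interest accrual becomes due: 20 calendar days after Aug 23, 2022 is Sep 12, 2022.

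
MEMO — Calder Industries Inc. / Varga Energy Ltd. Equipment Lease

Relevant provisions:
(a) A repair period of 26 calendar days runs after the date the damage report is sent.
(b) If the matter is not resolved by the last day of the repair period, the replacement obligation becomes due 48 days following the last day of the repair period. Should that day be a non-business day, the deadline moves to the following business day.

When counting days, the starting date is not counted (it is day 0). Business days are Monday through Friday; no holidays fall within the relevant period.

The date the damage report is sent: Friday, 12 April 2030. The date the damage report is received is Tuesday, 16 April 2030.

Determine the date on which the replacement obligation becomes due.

Adding 26 calendar days to 12 April 2030 gives 8 May 2030, which is the last day of the repair period.
The date on which the replacement obligation becomes due: 8 May 2030 + 48 days = 25 June 2030. 25 June 2030 is a Tuesday, so no roll-forward applies.

25 June 2030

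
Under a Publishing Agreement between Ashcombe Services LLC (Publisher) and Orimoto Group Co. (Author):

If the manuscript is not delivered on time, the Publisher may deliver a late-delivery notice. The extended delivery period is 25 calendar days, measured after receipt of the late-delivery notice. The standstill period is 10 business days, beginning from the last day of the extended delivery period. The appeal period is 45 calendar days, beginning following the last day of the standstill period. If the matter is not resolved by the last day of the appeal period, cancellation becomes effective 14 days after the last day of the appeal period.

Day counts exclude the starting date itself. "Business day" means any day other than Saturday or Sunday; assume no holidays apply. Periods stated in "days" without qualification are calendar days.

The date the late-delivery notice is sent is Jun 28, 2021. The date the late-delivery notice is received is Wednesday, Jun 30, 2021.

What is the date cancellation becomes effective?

Oct 4, 2021

The last day of the extended delivery period: Jun 30, 2021 + 25 days = Jul 25, 2021.
The last day of the standstill period: counting 10 business days from Sunday, Jul 25, 2021 (Jul 26, Jul 27, Jul 28, Jul 29, Jul 30, Aug 2, Aug 3, Aug 4, Aug 5, Aug 6, skipping weekends) reaches Friday, Aug 6, 2021.
The last day of the appeal period: Aug 6, 2021 + 45 days = Sep 20, 2021.
The date cancellation becomes effective: Sep 20, 2021 + 14 days = Oct 4, 2021.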